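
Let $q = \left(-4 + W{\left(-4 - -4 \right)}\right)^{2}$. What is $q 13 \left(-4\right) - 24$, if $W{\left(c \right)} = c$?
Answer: $-856$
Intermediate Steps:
$q = 16$ ($q = \left(-4 - 0\right)^{2} = \left(-4 + \left(-4 + 4\right)\right)^{2} = \left(-4 + 0\right)^{2} = \left(-4\right)^{2} = 16$)
$q 13 \left(-4\right) - 24 = 16 \cdot 13 \left(-4\right) - 24 = 16 \left(-52\right) - 24 = -832 - 24 = -856$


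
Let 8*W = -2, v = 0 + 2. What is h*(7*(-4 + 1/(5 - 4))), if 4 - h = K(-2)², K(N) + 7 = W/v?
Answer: 62853/64 ≈ 982.08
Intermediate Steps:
v = 2
W = -¼ (W = (⅛)*(-2) = -¼ ≈ -0.25000)
K(N) = -57/8 (K(N) = -7 - ¼/2 = -7 - ¼*½ = -7 - ⅛ = -57/8)
h = -2993/64 (h = 4 - (-57/8)² = 4 - 1*3249/64 = 4 - 3249/64 = -2993/64 ≈ -46.766)
h*(7*(-4 + 1/(5 - 4))) = -20951*(-4 + 1/(5 - 4))/64 = -20951*(-4 + 1/1)/64 = -20951*(-4 + 1)/64 = -20951*(-3)/64 = -2993/64*(-21) = 62853/64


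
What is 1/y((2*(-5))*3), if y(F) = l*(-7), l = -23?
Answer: 1/161 ≈ 0.0062112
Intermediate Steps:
y(F) = 161 (y(F) = -23*(-7) = 161)
1/y((2*(-5))*3) = 1/161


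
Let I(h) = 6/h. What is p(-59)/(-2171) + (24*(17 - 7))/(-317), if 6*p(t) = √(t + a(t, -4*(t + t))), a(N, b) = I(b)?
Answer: -240/317 - I*√821339/1537068 ≈ -0.7571 - 0.00058961*I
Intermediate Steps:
a(N, b) = 6/b
p(t) = √(t - 3/(4*t))/6 (p(t) = √(t + 6/((-4*(t + t))))/6 = √(t + 6/((-8*t)))/6 = √(t + 6*(-1/(8*t)))/6 = √(t - 3/(4*t))/6)
p(-59)/(-2171) + (24*(17 - 7))/(-317) = (√(-3/(-59) + 4*(-59))/12)/(-2171) + (24*(17 - 7))/(-317) = (√(-3*(-1/59) - 236)/12)*(-1/2171) + (24*10)*(-1/317) = (√(3/59 - 236)/12)*(-1/2171) + 240*(-1/317) = (√(-13921/59)/12)*(-1/2171) - 240/317 = ((I*√821339/59)/12)*(-1/2171) - 240/317 = (I*√821339/708)*(-1/2171) - 240/317 = -I*√821339/1537068 - 240/317 = -240/317 - I*√821339/1537068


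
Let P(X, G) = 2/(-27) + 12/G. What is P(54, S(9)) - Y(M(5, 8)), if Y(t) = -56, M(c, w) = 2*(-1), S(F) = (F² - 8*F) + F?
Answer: 1528/27 ≈ 56.593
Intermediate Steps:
S(F) = F² - 7*F
M(c, w) = -2
P(X, G) = -2/27 + 12/G (P(X, G) = 2*(-1/27) + 12/G = -2/27 + 12/G)
P(54, S(9)) - Y(M(5, 8)) = (-2/27 + 12/((9*(-7 + 9)))) - 1*(-56) = (-2/27 + 12/((9*2))) + 56 = (-2/27 + 12/18) + 56 = (-2/27 + 12*(1/18)) + 56 = (-2/27 + ⅔) + 56 = 16/27 + 56 = 1528/27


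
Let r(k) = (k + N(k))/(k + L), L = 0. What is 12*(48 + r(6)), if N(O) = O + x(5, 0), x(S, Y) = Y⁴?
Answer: 600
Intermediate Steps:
N(O) = O (N(O) = O + 0⁴ = O + 0 = O)
r(k) = 2 (r(k) = (k + k)/(k + 0) = (2*k)/k = 2)
12*(48 + r(6)) = 12*(48 + 2) = 12*50 = 600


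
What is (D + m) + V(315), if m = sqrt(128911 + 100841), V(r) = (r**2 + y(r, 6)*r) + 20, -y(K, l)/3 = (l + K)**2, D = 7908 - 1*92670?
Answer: -97359262 + 6*sqrt(6382) ≈ -9.7359e+7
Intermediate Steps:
D = -84762 (D = 7908 - 92670 = -84762)
y(K, l) = -3*(K + l)**2 (y(K, l) = -3*(l + K)**2 = -3*(K + l)**2)
V(r) = 20 + r**2 - 3*r*(6 + r)**2 (V(r) = (r**2 + (-3*(r + 6)**2)*r) + 20 = (r**2 + (-3*(6 + r)**2)*r) + 20 = (r**2 - 3*r*(6 + r)**2) + 20 = 20 + r**2 - 3*r*(6 + r)**2)
m = 6*sqrt(6382) (m = sqrt(229752) = 6*sqrt(6382) ≈ 479.32)
(D + m) + V(315) = (-84762 + 6*sqrt(6382)) + (20 + 315**2 - 3*315*(6 + 315)**2) = (-84762 + 6*sqrt(6382)) + (20 + 99225 - 3*315*321**2) = (-84762 + 6*sqrt(6382)) + (20 + 99225 - 3*315*103041) = (-84762 + 6*sqrt(6382)) + (20 + 99225 - 97373745) = (-84762 + 6*sqrt(6382)) - 97274500 = -97359262 + 6*sqrt(6382)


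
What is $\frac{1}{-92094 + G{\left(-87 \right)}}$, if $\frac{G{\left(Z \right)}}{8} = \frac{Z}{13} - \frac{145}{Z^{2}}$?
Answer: $- \frac{3393}{312657118} \approx -1.0852 \cdot 10^{-5}$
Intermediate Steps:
$G{\left(Z \right)} = - \frac{1160}{Z^{2}} + \frac{8 Z}{13}$ ($G{\left(Z \right)} = 8 \left(\frac{Z}{13} - \frac{145}{Z^{2}}\right) = 8 \left(- \frac{145}{Z^{2}} + \frac{Z}{13}\right) = - \frac{1160}{Z^{2}} + \frac{8 Z}{13}$)
$\frac{1}{-92094 + G{\left(-87 \right)}} = \frac{1}{-92094 + \left(- \frac{1160}{7569} + \frac{8}{13} \left(-87\right)\right)} = \frac{1}{-92094 - \frac{182176}{3393}} = \frac{1}{- \frac{312657118}{3393}} = - \frac{3393}{312657118}$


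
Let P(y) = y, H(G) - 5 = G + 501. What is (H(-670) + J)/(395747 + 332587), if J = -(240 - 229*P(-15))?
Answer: -3839/728334 ≈ -0.0052709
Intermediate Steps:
H(G) = 506 + G (H(G) = 5 + (G + 501) = 5 + (501 + G) = 506 + G)
J = -3675 (J = -(240 - 229*(-15)) = -(240 + 3435) = -1*3675 = -3675)
(H(-670) + J)/(395747 + 332587) = ((506 - 670) - 3675)/(395747 + 332587) = (-164 - 3675)/728334 = -3839*1/728334 = -3839/728334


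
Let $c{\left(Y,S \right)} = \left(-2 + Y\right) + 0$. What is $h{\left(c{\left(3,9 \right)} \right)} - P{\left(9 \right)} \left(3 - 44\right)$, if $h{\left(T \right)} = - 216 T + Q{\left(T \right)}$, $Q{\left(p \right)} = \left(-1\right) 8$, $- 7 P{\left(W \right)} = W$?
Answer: $- \frac{1937}{7} \approx -276.71$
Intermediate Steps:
$P{\left(W \right)} = - \frac{W}{7}$
$Q{\left(p \right)} = -8$
$c{\left(Y,S \right)} = -2 + Y$
$h{\left(T \right)} = -8 - 216 T$ ($h{\left(T \right)} = - 216 T - 8 = -8 - 216 T$)
$h{\left(c{\left(3,9 \right)} \right)} - P{\left(9 \right)} \left(3 - 44\right) = \left(-8 - 216 \left(-2 + 3\right)\right) - \left(- \frac{1}{7}\right) 9 \left(3 - 44\right) = \left(-8 - 216\right) - \left(- \frac{9}{7}\right) \left(-41\right) = \left(-8 - 216\right) - \frac{369}{7} = -224 - \frac{369}{7} = - \frac{1937}{7}$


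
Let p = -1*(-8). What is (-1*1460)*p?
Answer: -11680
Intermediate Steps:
p = 8
(-1*1460)*p = -1*1460*8 = -1460*8 = -11680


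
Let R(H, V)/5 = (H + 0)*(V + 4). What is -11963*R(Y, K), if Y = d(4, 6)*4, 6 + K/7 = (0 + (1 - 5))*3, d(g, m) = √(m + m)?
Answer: 58379440*√3 ≈ 1.0112e+8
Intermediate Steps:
d(g, m) = √2*√m (d(g, m) = √(2*m) = √2*√m)
K = -126 (K = -42 + 7*((0 + (1 - 5))*3) = -42 + 7*((0 - 4)*3) = -42 + 7*(-4*3) = -42 + 7*(-12) = -42 - 84 = -126)
Y = 8*√3 (Y = (√2*√6)*4 = (2*√3)*4 = 8*√3 ≈ 13.856)
R(H, V) = 5*H*(4 + V) (R(H, V) = 5*((H + 0)*(V + 4)) = 5*(H*(4 + V)) = 5*H*(4 + V))
-11963*R(Y, K) = -59815*8*√3*(4 - 126) = -59815*8*√3*(-122) = -(-58379440)*√3 = 58379440*√3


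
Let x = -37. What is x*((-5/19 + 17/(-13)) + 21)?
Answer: -177563/247 ≈ -718.88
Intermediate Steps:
x*((-5/19 + 17/(-13)) + 21) = -37*((-5/19 + 17/(-13)) + 21) = -37*((-5*1/19 + 17*(-1/13)) + 21) = -37*((-5/19 - 17/13) + 21) = -37*(-388/247 + 21) = -37*4799/247 = -177563/247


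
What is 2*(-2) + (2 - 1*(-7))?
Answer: 5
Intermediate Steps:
2*(-2) + (2 - 1*(-7)) = -4 + (2 + 7) = -4 + 9 = 5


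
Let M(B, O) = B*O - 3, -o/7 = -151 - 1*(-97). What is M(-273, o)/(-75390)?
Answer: 34399/25130 ≈ 1.3688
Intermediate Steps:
o = 378 (o = -7*(-151 - 1*(-97)) = -7*(-151 + 97) = -7*(-54) = 378)
M(B, O) = -3 + B*O
M(-273, o)/(-75390) = (-3 - 273*378)/(-75390) = (-3 - 103194)*(-1/75390) = -103197*(-1/75390) = 34399/25130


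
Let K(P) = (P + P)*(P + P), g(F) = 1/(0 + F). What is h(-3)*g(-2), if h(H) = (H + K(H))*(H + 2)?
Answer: 33/2 ≈ 16.500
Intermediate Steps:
g(F) = 1/F
K(P) = 4*P**2 (K(P) = (2*P)*(2*P) = 4*P**2)
h(H) = (2 + H)*(H + 4*H**2) (h(H) = (H + 4*H**2)*(H + 2) = (H + 4*H**2)*(2 + H) = (2 + H)*(H + 4*H**2))
h(-3)*g(-2) = -3*(2 + 4*(-3)**2 + 9*(-3))/(-2) = -3*(2 + 4*9 - 27)*(-1/2) = -3*(2 + 36 - 27)*(-1/2) = -3*11*(-1/2) = -33*(-1/2) = 33/2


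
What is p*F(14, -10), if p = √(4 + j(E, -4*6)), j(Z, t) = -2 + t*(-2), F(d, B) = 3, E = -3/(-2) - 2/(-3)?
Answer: 15*√2 ≈ 21.213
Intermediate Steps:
E = 13/6 (E = -3*(-½) - 2*(-⅓) = 3/2 + ⅔ = 13/6 ≈ 2.1667)
j(Z, t) = -2 - 2*t
p = 5*√2 (p = √(4 + (-2 - (-8)*6)) = √(4 + (-2 - 2*(-24))) = √(4 + (-2 + 48)) = √(4 + 46) = √50 = 5*√2 ≈ 7.0711)
p*F(14, -10) = (5*√2)*3 = 15*√2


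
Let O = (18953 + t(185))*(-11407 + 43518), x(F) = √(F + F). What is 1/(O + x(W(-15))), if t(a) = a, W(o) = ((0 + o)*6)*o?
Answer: 307270159/188829901223769212 - 15*√3/188829901223769212 ≈ 1.6272e-9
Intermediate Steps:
W(o) = 6*o² (W(o) = (o*6)*o = (6*o)*o = 6*o²)
x(F) = √2*√F (x(F) = √(2*F) = √2*√F)
O = 614540318 (O = (18953 + 185)*(-11407 + 43518) = 19138*32111 = 614540318)
1/(O + x(W(-15))) = 1/(614540318 + √2*√(6*(-15)²)) = 1/(614540318 + √2*√(6*225)) = 1/(614540318 + √2*√1350) = 1/(614540318 + √2*(15*√6)) = 1/(614540318 + 30*√3)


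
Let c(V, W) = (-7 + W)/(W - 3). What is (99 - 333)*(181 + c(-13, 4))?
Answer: -41652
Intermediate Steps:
c(V, W) = (-7 + W)/(-3 + W)
(99 - 333)*(181 + c(-13, 4)) = (99 - 333)*(181 + (-7 + 4)/(-3 + 4)) = -234*(181 - 3/1) = -234*(181 + 1*(-3)) = -234*(181 - 3) = -234*178 = -41652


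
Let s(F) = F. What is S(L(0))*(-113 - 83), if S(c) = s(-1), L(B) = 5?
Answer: 196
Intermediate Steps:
S(c) = -1
S(L(0))*(-113 - 83) = -(-113 - 83) = -1*(-196) = 196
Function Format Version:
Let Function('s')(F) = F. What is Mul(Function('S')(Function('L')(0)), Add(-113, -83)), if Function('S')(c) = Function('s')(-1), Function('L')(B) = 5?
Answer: 196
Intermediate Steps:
Function('S')(c) = -1
Mul(Function('S')(Function('L')(0)), Add(-113, -83)) = Mul(-1, Add(-113, -83)) = Mul(-1, -196) = 196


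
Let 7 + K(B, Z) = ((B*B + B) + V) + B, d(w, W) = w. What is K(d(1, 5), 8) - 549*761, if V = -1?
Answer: -417794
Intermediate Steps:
K(B, Z) = -8 + B² + 2*B (K(B, Z) = -7 + (((B*B + B) - 1) + B) = -7 + (((B² + B) - 1) + B) = -7 + (((B + B²) - 1) + B) = -7 + ((-1 + B + B²) + B) = -7 + (-1 + B² + 2*B) = -8 + B² + 2*B)
K(d(1, 5), 8) - 549*761 = (-8 + 1² + 2*1) - 549*761 = (-8 + 1 + 2) - 417789 = -5 - 417789 = -417794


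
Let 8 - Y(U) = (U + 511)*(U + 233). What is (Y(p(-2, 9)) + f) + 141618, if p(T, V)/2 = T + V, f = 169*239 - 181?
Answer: 52161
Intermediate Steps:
f = 40210 (f = 40391 - 181 = 40210)
p(T, V) = 2*T + 2*V (p(T, V) = 2*(T + V) = 2*T + 2*V)
Y(U) = 8 - (233 + U)*(511 + U) (Y(U) = 8 - (U + 511)*(U + 233) = 8 - (511 + U)*(233 + U) = 8 - (233 + U)*(511 + U))
(Y(p(-2, 9)) + f) + 141618 = ((-119055 - (2*(-2) + 2*9)**2 - 744*(2*(-2) + 2*9)) + 40210) + 141618 = ((-119055 - (-4 + 18)**2 - 744*(-4 + 18)) + 40210) + 141618 = ((-119055 - 1*14**2 - 744*14) + 40210) + 141618 = ((-119055 - 1*196 - 10416) + 40210) + 141618 = ((-119055 - 196 - 10416) + 40210) + 141618 = (-129667 + 40210) + 141618 = -89457 + 141618 = 52161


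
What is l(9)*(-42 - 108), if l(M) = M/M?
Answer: -150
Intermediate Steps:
l(M) = 1
l(9)*(-42 - 108) = 1*(-42 - 108) = 1*(-150) = -150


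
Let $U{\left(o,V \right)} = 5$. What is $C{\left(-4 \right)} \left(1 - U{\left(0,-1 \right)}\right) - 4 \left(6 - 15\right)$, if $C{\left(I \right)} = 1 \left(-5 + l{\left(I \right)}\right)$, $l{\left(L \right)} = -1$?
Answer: $60$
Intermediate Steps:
$C{\left(I \right)} = -6$ ($C{\left(I \right)} = 1 \left(-5 - 1\right) = 1 \left(-6\right) = -6$)
$C{\left(-4 \right)} \left(1 - U{\left(0,-1 \right)}\right) - 4 \left(6 - 15\right) = - 6 \left(1 - 5\right) - 4 \left(6 - 15\right) = \left(-6\right) \left(-4\right) - -36 = 24 + 36 = 60$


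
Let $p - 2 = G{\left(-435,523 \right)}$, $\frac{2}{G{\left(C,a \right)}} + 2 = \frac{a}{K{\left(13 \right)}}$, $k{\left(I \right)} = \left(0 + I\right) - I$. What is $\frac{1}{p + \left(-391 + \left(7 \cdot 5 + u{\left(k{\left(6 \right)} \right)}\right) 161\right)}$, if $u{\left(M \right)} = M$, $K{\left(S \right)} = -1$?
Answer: $\frac{525}{2754148} \approx 0.00019062$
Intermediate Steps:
$k{\left(I \right)} = 0$ ($k{\left(I \right)} = I - I = 0$)
$G{\left(C,a \right)} = \frac{2}{-2 - a}$ ($G{\left(C,a \right)} = \frac{2}{-2 + \frac{a}{-1}} = \frac{2}{-2 + a \left(-1\right)} = \frac{2}{-2 - a}$)
$p = \frac{1048}{525}$ ($p = 2 - \frac{2}{2 + 523} = 2 - \frac{2}{525} = \frac{1048}{525} \approx 1.9962$)
$\frac{1}{p + \left(-391 + \left(7 \cdot 5 + u{\left(k{\left(6 \right)} \right)}\right) 161\right)} = \frac{1}{\frac{1048}{525} - \left(391 - \left(7 \cdot 5 + 0\right) 161\right)} = \frac{1}{\frac{1048}{525} - \left(391 - \left(35 + 0\right) 161\right)} = \frac{1}{\frac{1048}{525} + \left(-391 + 35 \cdot 161\right)} = \frac{1}{\frac{1048}{525} + \left(-391 + 5635\right)} = \frac{1}{\frac{1048}{525} + 5244} = \frac{1}{\frac{2754148}{525}} = \frac{525}{2754148}$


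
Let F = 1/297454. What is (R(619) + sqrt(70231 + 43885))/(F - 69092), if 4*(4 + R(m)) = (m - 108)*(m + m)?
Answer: -47042498827/20551691767 - 594908*sqrt(28529)/20551691767 ≈ -2.2939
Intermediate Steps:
R(m) = -4 + m*(-108 + m)/2 (R(m) = -4 + ((m - 108)*(m + m))/4 = -4 + ((-108 + m)*(2*m))/4 = -4 + (2*m*(-108 + m))/4 = -4 + m*(-108 + m)/2)
F = 1/297454 ≈ 3.3619e-6
(R(619) + sqrt(70231 + 43885))/(F - 69092) = ((-4 + (1/2)*619**2 - 54*619) + sqrt(70231 + 43885))/(1/297454 - 69092) = ((-4 + (1/2)*383161 - 33426) + sqrt(114116))/(-20551691767/297454) = ((-4 + 383161/2 - 33426) + 2*sqrt(28529))*(-297454/20551691767) = (316301/2 + 2*sqrt(28529))*(-297454/20551691767) = -47042498827/20551691767 - 594908*sqrt(28529)/20551691767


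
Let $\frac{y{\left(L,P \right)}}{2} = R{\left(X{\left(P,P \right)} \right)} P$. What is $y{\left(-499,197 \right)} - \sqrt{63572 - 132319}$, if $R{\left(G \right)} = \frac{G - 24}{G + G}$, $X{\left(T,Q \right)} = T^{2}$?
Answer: $\frac{38785}{197} - 7 i \sqrt{1403} \approx 196.88 - 262.2 i$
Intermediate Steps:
$R{\left(G \right)} = \frac{-24 + G}{2 G}$
$y{\left(L,P \right)} = \frac{-24 + P^{2}}{P}$ ($y{\left(L,P \right)} = 2 \frac{-24 + P^{2}}{2 P^{2}} P = 2 \frac{-24 + P^{2}}{2 P} = \frac{-24 + P^{2}}{P}$)
$y{\left(-499,197 \right)} - \sqrt{63572 - 132319} = \left(197 - \frac{24}{197}\right) - \sqrt{63572 - 132319} = \left(197 - \frac{24}{197}\right) - \sqrt{-68747} = \left(197 - \frac{24}{197}\right) - 7 i \sqrt{1403} = \frac{38785}{197} - 7 i \sqrt{1403}$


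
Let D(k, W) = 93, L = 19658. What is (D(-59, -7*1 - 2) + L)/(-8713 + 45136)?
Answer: 19751/36423 ≈ 0.54227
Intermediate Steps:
(D(-59, -7*1 - 2) + L)/(-8713 + 45136) = (93 + 19658)/(-8713 + 45136) = 19751/36423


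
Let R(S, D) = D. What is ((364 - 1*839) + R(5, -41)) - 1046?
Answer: -1562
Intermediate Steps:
((364 - 1*839) + R(5, -41)) - 1046 = ((364 - 1*839) - 41) - 1046 = ((364 - 839) - 41) - 1046 = (-475 - 41) - 1046 = -516 - 1046 = -1562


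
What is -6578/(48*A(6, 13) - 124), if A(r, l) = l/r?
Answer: 3289/10 ≈ 328.90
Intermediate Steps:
-6578/(48*A(6, 13) - 124) = -6578/(48*(13/6) - 124) = -6578/(104 - 124) = -6578/(-20) = -6578*(-1/20) = 3289/10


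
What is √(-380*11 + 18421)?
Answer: √14241 ≈ 119.34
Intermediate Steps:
√(-380*11 + 18421) = √(-4180 + 18421) = √14241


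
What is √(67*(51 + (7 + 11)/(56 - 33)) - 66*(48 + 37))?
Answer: I*√1132359/23 ≈ 46.266*I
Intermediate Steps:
√(67*(51 + (7 + 11)/(56 - 33)) - 66*(48 + 37)) = √(67*(51 + 18/23) - 66*85) = √(67*(51 + 18*(1/23)) - 5610) = √(67*(51 + 18/23) - 5610) = √(67*(1191/23) - 5610) = √(79797/23 - 5610) = √(-49233/23) = I*√1132359/23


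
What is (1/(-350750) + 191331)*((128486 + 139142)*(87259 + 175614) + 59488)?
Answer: 2360646310362590592134/175375 ≈ 1.3461e+16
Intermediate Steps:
(1/(-350750) + 191331)*((128486 + 139142)*(87259 + 175614) + 59488) = (-1/350750 + 191331)*(267628*262873 + 59488) = 67109348249*(70352175244 + 59488)/350750 = (67109348249/350750)*70352234732 = 2360646310362590592134/175375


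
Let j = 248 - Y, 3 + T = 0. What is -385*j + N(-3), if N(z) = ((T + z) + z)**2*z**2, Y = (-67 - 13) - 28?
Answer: -136331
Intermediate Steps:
T = -3 (T = -3 + 0 = -3)
Y = -108 (Y = -80 - 28 = -108)
N(z) = z**2*(-3 + 2*z)**2 (N(z) = ((-3 + z) + z)**2*z**2 = (-3 + 2*z)**2*z**2 = z**2*(-3 + 2*z)**2)
j = 356 (j = 248 - 1*(-108) = 248 + 108 = 356)
-385*j + N(-3) = -385*356 + (-3)**2*(-3 + 2*(-3))**2 = -137060 + 9*(-3 - 6)**2 = -137060 + 9*(-9)**2 = -137060 + 9*81 = -137060 + 729 = -136331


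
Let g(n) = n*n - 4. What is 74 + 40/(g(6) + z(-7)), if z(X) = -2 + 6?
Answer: 676/9 ≈ 75.111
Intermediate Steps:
g(n) = -4 + n**2 (g(n) = n**2 - 4 = -4 + n**2)
z(X) = 4
74 + 40/(g(6) + z(-7)) = 74 + 40/((-4 + 6**2) + 4) = 74 + 40/((-4 + 36) + 4) = 74 + 40/(32 + 4) = 74 + 40/36 = 74 + 40*(1/36) = 74 + 10/9 = 676/9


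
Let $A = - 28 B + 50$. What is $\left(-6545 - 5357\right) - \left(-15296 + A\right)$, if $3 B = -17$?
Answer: $\frac{9556}{3} \approx 3185.3$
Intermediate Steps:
$B = - \frac{17}{3}$ ($B = \frac{1}{3} \left(-17\right) = - \frac{17}{3} \approx -5.6667$)
$A = \frac{626}{3}$ ($A = \left(-28\right) \left(- \frac{17}{3}\right) + 50 = \frac{476}{3} + 50 = \frac{626}{3} \approx 208.67$)
$\left(-6545 - 5357\right) - \left(-15296 + A\right) = \left(-6545 - 5357\right) + \left(15296 - \frac{626}{3}\right) = -11902 + \left(15296 - \frac{626}{3}\right) = -11902 + \frac{45262}{3} = \frac{9556}{3}$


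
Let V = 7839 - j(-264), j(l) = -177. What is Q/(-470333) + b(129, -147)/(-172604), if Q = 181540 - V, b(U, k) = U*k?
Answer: -21032011817/81181357132 ≈ -0.25907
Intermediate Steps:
V = 8016 (V = 7839 - 1*(-177) = 7839 + 177 = 8016)
Q = 173524 (Q = 181540 - 1*8016 = 181540 - 8016 = 173524)
Q/(-470333) + b(129, -147)/(-172604) = 173524/(-470333) + (129*(-147))/(-172604) = 173524*(-1/470333) - 18963*(-1/172604) = -173524/470333 + 18963/172604 = -21032011817/81181357132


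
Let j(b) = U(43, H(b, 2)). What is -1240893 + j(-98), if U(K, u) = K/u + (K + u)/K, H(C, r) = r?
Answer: -106714859/86 ≈ -1.2409e+6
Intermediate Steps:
U(K, u) = K/u + (K + u)/K
j(b) = 1939/86 (j(b) = 1 + 43/2 + 2/43 = 1939/86)
-1240893 + j(-98) = -1240893 + 1939/86 = -106714859/86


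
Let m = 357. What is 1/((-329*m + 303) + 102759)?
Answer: -1/14391 ≈ -6.9488e-5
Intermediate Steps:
1/((-329*m + 303) + 102759) = 1/((-329*357 + 303) + 102759) = 1/((-117453 + 303) + 102759) = 1/(-117150 + 102759) = 1/(-14391) = -1/14391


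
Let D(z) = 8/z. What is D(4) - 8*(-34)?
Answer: 274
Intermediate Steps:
D(4) - 8*(-34) = 8/4 - 8*(-34) = 8*(¼) + 272 = 2 + 272 = 274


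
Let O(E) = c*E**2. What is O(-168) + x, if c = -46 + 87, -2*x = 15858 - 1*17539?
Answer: 2316049/2 ≈ 1.1580e+6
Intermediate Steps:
x = 1681/2 (x = -(15858 - 1*17539)/2 = -(15858 - 17539)/2 = -1/2*(-1681) = 1681/2 ≈ 840.50)
c = 41
O(E) = 41*E**2
O(-168) + x = 41*(-168)**2 + 1681/2 = 41*28224 + 1681/2 = 1157184 + 1681/2 = 2316049/2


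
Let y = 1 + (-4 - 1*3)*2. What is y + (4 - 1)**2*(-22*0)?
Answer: -13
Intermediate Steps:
y = -13 (y = 1 + (-4 - 3)*2 = 1 - 7*2 = 1 - 14 = -13)
y + (4 - 1)**2*(-22*0) = -13 + (4 - 1)**2*(-22*0) = -13 + 3**2*0 = -13 + 9*0 = -13 + 0 = -13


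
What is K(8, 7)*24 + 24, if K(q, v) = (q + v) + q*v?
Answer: 1728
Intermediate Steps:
K(q, v) = q + v + q*v
K(8, 7)*24 + 24 = (8 + 7 + 8*7)*24 + 24 = (8 + 7 + 56)*24 + 24 = 71*24 + 24 = 1704 + 24 = 1728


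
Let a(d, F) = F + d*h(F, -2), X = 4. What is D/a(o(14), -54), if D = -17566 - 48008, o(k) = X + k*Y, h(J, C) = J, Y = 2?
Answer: 3643/99 ≈ 36.798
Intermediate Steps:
o(k) = 4 + 2*k (o(k) = 4 + k*2 = 4 + 2*k)
D = -65574
a(d, F) = F + F*d (a(d, F) = F + d*F = F + F*d)
D/a(o(14), -54) = -65574*(-1/(54*(1 + (4 + 2*14)))) = -65574*(-1/(54*(1 + (4 + 28)))) = -65574*(-1/(54*(1 + 32))) = -65574/((-54*33)) = -65574/(-1782) = -65574*(-1/1782) = 3643/99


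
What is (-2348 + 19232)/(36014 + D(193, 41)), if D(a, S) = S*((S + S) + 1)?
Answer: 804/1877 ≈ 0.42834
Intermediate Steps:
D(a, S) = S*(1 + 2*S) (D(a, S) = S*(2*S + 1) = S*(1 + 2*S))
(-2348 + 19232)/(36014 + D(193, 41)) = (-2348 + 19232)/(36014 + 41*(1 + 2*41)) = 16884/(36014 + 41*(1 + 82)) = 16884/(36014 + 41*83) = 16884/(36014 + 3403) = 16884/39417 = 16884*(1/39417) = 804/1877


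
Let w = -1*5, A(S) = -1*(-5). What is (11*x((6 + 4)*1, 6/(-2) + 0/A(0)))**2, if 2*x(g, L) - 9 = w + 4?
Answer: 1936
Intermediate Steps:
A(S) = 5
w = -5
x(g, L) = 4 (x(g, L) = 9/2 + (-5 + 4)/2 = 9/2 + (1/2)*(-1) = 9/2 - 1/2 = 4)
(11*x((6 + 4)*1, 6/(-2) + 0/A(0)))**2 = (11*4)**2 = 44**2 = 1936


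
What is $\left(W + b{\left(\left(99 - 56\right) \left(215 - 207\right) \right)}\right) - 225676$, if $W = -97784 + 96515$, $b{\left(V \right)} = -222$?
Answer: $-227167$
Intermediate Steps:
$W = -1269$
$\left(W + b{\left(\left(99 - 56\right) \left(215 - 207\right) \right)}\right) - 225676 = \left(-1269 - 222\right) - 225676 = -1491 - 225676 = -227167$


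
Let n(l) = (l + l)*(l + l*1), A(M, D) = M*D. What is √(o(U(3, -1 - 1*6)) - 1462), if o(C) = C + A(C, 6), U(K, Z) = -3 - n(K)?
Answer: I*√1735 ≈ 41.653*I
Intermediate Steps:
A(M, D) = D*M
n(l) = 4*l² (n(l) = (2*l)*(l + l) = (2*l)*(2*l) = 4*l²)
U(K, Z) = -3 - 4*K²
o(C) = 7*C (o(C) = C + 6*C = 7*C)
√(o(U(3, -1 - 1*6)) - 1462) = √(7*(-3 - 4*3²) - 1462) = √(7*(-3 - 4*9) - 1462) = √(7*(-3 - 36) - 1462) = √(7*(-39) - 1462) = √(-273 - 1462) = √(-1735) = I*√1735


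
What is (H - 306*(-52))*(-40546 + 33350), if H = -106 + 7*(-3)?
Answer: -113588860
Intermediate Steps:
H = -127 (H = -106 - 21 = -127)
(H - 306*(-52))*(-40546 + 33350) = (-127 - 306*(-52))*(-40546 + 33350) = (-127 + 15912)*(-7196) = 15785*(-7196) = -113588860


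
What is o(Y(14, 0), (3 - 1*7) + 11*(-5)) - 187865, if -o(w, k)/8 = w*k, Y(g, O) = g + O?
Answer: -181257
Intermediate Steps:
Y(g, O) = O + g
o(w, k) = -8*k*w (o(w, k) = -8*w*k = -8*k*w)
o(Y(14, 0), (3 - 1*7) + 11*(-5)) - 187865 = -8*((3 - 1*7) + 11*(-5))*(0 + 14) - 187865 = -8*((3 - 7) - 55)*14 - 187865 = -8*(-4 - 55)*14 - 187865 = -8*(-59)*14 - 187865 = 6608 - 187865 = -181257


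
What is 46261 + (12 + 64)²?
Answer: 52037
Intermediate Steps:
46261 + (12 + 64)² = 46261 + 76² = 46261 + 5776 = 52037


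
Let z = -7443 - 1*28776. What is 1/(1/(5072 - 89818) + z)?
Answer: -84746/3069415375 ≈ -2.7610e-5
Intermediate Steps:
z = -36219 (z = -7443 - 28776 = -36219)
1/(1/(5072 - 89818) + z) = 1/(1/(5072 - 89818) - 36219) = 1/(1/(-84746) - 36219) = 1/(-1/84746 - 36219) = 1/(-3069415375/84746) = -84746/3069415375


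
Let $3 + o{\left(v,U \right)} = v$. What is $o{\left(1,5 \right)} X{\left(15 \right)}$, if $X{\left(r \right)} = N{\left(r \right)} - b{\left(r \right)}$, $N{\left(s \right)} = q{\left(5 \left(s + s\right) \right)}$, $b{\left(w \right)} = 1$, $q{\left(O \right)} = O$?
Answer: $-298$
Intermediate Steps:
$o{\left(v,U \right)} = -3 + v$
$N{\left(s \right)} = 10 s$ ($N{\left(s \right)} = 5 \left(s + s\right) = 5 \cdot 2 s = 10 s$)
$X{\left(r \right)} = -1 + 10 r$ ($X{\left(r \right)} = 10 r - 1 = -1 + 10 r$)
$o{\left(1,5 \right)} X{\left(15 \right)} = \left(-3 + 1\right) \left(-1 + 10 \cdot 15\right) = - 2 \left(-1 + 150\right) = \left(-2\right) 149 = -298$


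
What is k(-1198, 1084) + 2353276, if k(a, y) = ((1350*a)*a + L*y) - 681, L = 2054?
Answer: 1942104531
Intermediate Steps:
k(a, y) = -681 + 1350*a² + 2054*y (k(a, y) = ((1350*a)*a + 2054*y) - 681 = (1350*a² + 2054*y) - 681 = -681 + 1350*a² + 2054*y)
k(-1198, 1084) + 2353276 = (-681 + 1350*(-1198)² + 2054*1084) + 2353276 = (-681 + 1350*1435204 + 2226536) + 2353276 = (-681 + 1937525400 + 2226536) + 2353276 = 1939751255 + 2353276 = 1942104531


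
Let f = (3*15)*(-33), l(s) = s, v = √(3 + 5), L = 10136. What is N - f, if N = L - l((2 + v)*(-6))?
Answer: 11633 + 12*√2 ≈ 11650.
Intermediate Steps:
v = 2*√2 (v = √8 = 2*√2 ≈ 2.8284)
f = -1485 (f = 45*(-33) = -1485)
N = 10148 + 12*√2 (N = 10136 - (2 + 2*√2)*(-6) = 10136 - (-12 - 12*√2) = 10136 + (12 + 12*√2) = 10148 + 12*√2 ≈ 10165.)
N - f = (10148 + 12*√2) - 1*(-1485) = (10148 + 12*√2) + 1485 = 11633 + 12*√2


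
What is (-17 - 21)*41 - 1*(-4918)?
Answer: 3360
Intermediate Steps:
(-17 - 21)*41 - 1*(-4918) = -38*41 + 4918 = -1558 + 4918 = 3360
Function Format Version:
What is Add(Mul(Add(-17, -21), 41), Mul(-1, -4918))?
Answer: 3360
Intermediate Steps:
Add(Mul(Add(-17, -21), 41), Mul(-1, -4918)) = Add(Mul(-38, 41), 4918) = Add(-1558, 4918) = 3360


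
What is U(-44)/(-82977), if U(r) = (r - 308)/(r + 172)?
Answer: 11/331908 ≈ 3.3142e-5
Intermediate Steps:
U(r) = (-308 + r)/(172 + r)
U(-44)/(-82977) = ((-308 - 44)/(172 - 44))/(-82977) = (-352/128)*(-1/82977) = ((1/128)*(-352))*(-1/82977) = -11/4*(-1/82977) = 11/331908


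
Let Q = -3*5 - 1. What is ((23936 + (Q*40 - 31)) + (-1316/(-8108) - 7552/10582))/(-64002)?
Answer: -41584647482/114402049619 ≈ -0.36350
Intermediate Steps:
Q = -16 (Q = -15 - 1 = -16)
((23936 + (Q*40 - 31)) + (-1316/(-8108) - 7552/10582))/(-64002) = ((23936 + (-16*40 - 31)) + (-1316/(-8108) - 7552/10582))/(-64002) = ((23936 + (-640 - 31)) + (-1316*(-1/8108) - 7552*1/10582))*(-1/64002) = ((23936 - 671) + (329/2027 - 3776/5291))*(-1/64002) = (23265 - 5913213/10724857)*(-1/64002) = (249507884892/10724857)*(-1/64002) = -41584647482/114402049619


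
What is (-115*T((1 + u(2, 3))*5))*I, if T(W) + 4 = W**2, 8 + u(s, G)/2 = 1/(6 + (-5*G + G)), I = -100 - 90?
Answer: 1155078400/9 ≈ 1.2834e+8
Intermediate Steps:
I = -190
u(s, G) = -16 + 2/(6 - 4*G) (u(s, G) = -16 + 2/(6 + (-5*G + G)) = -16 + 2/(6 - 4*G))
T(W) = -4 + W**2
(-115*T((1 + u(2, 3))*5))*I = -115*(-4 + ((1 + (47 - 32*3)/(-3 + 2*3))*5)**2)*(-190) = -115*(-4 + ((1 + (47 - 96)/(-3 + 6))*5)**2)*(-190) = -115*(-4 + ((1 - 49/3)*5)**2)*(-190) = -115*(-4 + (-46/3*5)**2)*(-190) = -115*(-4 + (-230/3)**2)*(-190) = -115*(-4 + 52900/9)*(-190) = -115*52864/9*(-190) = -6079360/9*(-190) = 1155078400/9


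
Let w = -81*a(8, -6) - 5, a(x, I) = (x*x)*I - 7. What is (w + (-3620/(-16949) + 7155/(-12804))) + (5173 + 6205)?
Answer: 3113706189403/72338332 ≈ 43044.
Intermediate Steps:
a(x, I) = -7 + I*x**2 (a(x, I) = x**2*I - 7 = I*x**2 - 7 = -7 + I*x**2)
w = 31666 (w = -81*(-7 - 6*8**2) - 5 = -81*(-7 - 6*64) - 5 = -81*(-7 - 384) - 5 = -81*(-391) - 5 = 31671 - 5 = 31666)
(w + (-3620/(-16949) + 7155/(-12804))) + (5173 + 6205) = (31666 + (-3620/(-16949) + 7155/(-12804))) + (5173 + 6205) = (31666 + (-3620*(-1/16949) + 7155*(-1/12804))) + 11378 = (31666 + (3620/16949 - 2385/4268)) + 11378 = (31666 - 24973205/72338332) + 11378 = 2290640647907/72338332 + 11378 = 3113706189403/72338332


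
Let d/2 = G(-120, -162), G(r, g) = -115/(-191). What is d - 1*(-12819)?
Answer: 2448659/191 ≈ 12820.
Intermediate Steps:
G(r, g) = 115/191 (G(r, g) = -115*(-1/191) = 115/191)
d = 230/191 (d = 2*(115/191) = 230/191 ≈ 1.2042)
d - 1*(-12819) = 230/191 - 1*(-12819) = 230/191 + 12819 = 2448659/191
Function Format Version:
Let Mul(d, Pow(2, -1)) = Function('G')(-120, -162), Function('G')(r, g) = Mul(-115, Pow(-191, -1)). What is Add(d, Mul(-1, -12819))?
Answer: Rational(2448659, 191) ≈ 12820.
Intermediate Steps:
Function('G')(r, g) = Rational(115, 191) (Function('G')(r, g) = Mul(-115, Rational(-1, 191)) = Rational(115, 191))
d = Rational(230, 191) (d = Mul(2, Rational(115, 191)) = Rational(230, 191) ≈ 1.2042)
Add(d, Mul(-1, -12819)) = Add(Rational(230, 191), Mul(-1, -12819)) = Add(Rational(230, 191), 12819) = Rational(2448659, 191)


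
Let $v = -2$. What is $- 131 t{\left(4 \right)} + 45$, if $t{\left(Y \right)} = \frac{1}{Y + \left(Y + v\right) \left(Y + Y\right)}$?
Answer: $\frac{769}{20} \approx 38.45$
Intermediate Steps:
$t{\left(Y \right)} = \frac{1}{Y + 2 Y \left(-2 + Y\right)}$ ($t{\left(Y \right)} = \frac{1}{Y + \left(Y - 2\right) \left(Y + Y\right)} = \frac{1}{Y + \left(-2 + Y\right) 2 Y} = \frac{1}{Y + 2 Y \left(-2 + Y\right)}$)
$- 131 t{\left(4 \right)} + 45 = - 131 \frac{1}{4 \left(-3 + 2 \cdot 4\right)} + 45 = - 131 \frac{1}{4 \left(-3 + 8\right)} + 45 = - 131 \frac{1}{4 \cdot 5} + 45 = - 131 \cdot \frac{1}{4} \cdot \frac{1}{5} + 45 = \left(-131\right) \frac{1}{20} + 45 = - \frac{131}{20} + 45 = \frac{769}{20}$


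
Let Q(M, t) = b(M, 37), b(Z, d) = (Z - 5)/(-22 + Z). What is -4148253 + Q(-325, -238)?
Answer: -1439443461/347 ≈ -4.1483e+6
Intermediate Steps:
b(Z, d) = (-5 + Z)/(-22 + Z)
Q(M, t) = (-5 + M)/(-22 + M)
-4148253 + Q(-325, -238) = -4148253 + (-5 - 325)/(-22 - 325) = -4148253 - 330/(-347) = -4148253 - 1/347*(-330) = -4148253 + 330/347 = -1439443461/347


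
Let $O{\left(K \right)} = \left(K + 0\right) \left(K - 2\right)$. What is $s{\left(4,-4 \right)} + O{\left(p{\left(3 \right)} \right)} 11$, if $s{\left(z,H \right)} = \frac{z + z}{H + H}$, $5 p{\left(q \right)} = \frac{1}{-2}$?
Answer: $\frac{131}{100} \approx 1.31$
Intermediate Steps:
$p{\left(q \right)} = - \frac{1}{10}$ ($p{\left(q \right)} = \frac{1}{5 \left(-2\right)} = \frac{1}{5} \left(- \frac{1}{2}\right) = - \frac{1}{10}$)
$s{\left(z,H \right)} = \frac{z}{H}$ ($s{\left(z,H \right)} = \frac{2 z}{2 H} = 2 z \frac{1}{2 H} = \frac{z}{H}$)
$O{\left(K \right)} = K \left(-2 + K\right)$
$s{\left(4,-4 \right)} + O{\left(p{\left(3 \right)} \right)} 11 = \frac{4}{-4} + - \frac{-2 - \frac{1}{10}}{10} \cdot 11 = 4 \left(- \frac{1}{4}\right) + \left(- \frac{1}{10}\right) \left(- \frac{21}{10}\right) 11 = -1 + \frac{21}{100} \cdot 11 = -1 + \frac{231}{100} = \frac{131}{100}$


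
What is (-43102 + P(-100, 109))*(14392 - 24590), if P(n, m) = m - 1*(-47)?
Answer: 437963308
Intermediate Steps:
P(n, m) = 47 + m (P(n, m) = m + 47 = 47 + m)
(-43102 + P(-100, 109))*(14392 - 24590) = (-43102 + (47 + 109))*(14392 - 24590) = (-43102 + 156)*(-10198) = -42946*(-10198) = 437963308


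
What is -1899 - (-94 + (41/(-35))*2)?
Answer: -63093/35 ≈ -1802.7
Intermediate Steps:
-1899 - (-94 + (41/(-35))*2) = -1899 - (-94 + (41*(-1/35))*2) = -1899 - (-94 - 41/35*2) = -1899 - (-94 - 82/35) = -1899 - 1*(-3372/35) = -1899 + 3372/35 = -63093/35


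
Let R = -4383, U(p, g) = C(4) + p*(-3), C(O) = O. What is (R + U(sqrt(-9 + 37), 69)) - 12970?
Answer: -17349 - 6*sqrt(7) ≈ -17365.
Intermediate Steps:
U(p, g) = 4 - 3*p (U(p, g) = 4 + p*(-3) = 4 - 3*p)
(R + U(sqrt(-9 + 37), 69)) - 12970 = (-4383 + (4 - 3*sqrt(-9 + 37))) - 12970 = (-4383 + (4 - 6*sqrt(7))) - 12970 = (-4379 - 6*sqrt(7)) - 12970 = -17349 - 6*sqrt(7)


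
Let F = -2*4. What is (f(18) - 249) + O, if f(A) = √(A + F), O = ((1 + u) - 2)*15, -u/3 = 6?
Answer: -534 + √10 ≈ -530.84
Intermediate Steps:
u = -18 (u = -3*6 = -18)
F = -8
O = -285 (O = ((1 - 18) - 2)*15 = (-17 - 2)*15 = -19*15 = -285)
f(A) = √(-8 + A) (f(A) = √(A - 8) = √(-8 + A))
(f(18) - 249) + O = (√(-8 + 18) - 249) - 285 = (√10 - 249) - 285 = (-249 + √10) - 285 = -534 + √10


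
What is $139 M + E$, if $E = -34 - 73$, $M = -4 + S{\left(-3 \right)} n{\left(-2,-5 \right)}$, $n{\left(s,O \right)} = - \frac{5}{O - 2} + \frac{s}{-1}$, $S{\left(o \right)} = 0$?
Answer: $-663$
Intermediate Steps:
$n{\left(s,O \right)} = - s - \frac{5}{-2 + O}$ ($n{\left(s,O \right)} = - \frac{5}{O - 2} + s \left(-1\right) = - \frac{5}{-2 + O} - s = - s - \frac{5}{-2 + O}$)
$M = -4$ ($M = -4 + 0 \frac{-5 + 2 \left(-2\right) - \left(-5\right) \left(-2\right)}{-2 - 5} = -4 + 0 \frac{-5 - 4 - 10}{-7} = -4 + 0 \left(\left(- \frac{1}{7}\right) \left(-19\right)\right) = -4 + 0 \cdot \frac{19}{7} = -4 + 0 = -4$)
$E = -107$ ($E = -34 - 73 = -107$)
$139 M + E = 139 \left(-4\right) - 107 = -556 - 107 = -663$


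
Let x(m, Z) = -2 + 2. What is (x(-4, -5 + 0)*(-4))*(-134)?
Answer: 0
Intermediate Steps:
x(m, Z) = 0
(x(-4, -5 + 0)*(-4))*(-134) = (0*(-4))*(-134) = 0*(-134) = 0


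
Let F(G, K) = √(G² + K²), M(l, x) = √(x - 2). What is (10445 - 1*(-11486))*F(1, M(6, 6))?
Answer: 21931*√5 ≈ 49039.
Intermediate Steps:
M(l, x) = √(-2 + x)
(10445 - 1*(-11486))*F(1, M(6, 6)) = (10445 - 1*(-11486))*√(1² + (√(-2 + 6))²) = (10445 + 11486)*√(1 + (√4)²) = 21931*√(1 + 2²) = 21931*√(1 + 4) = 21931*√5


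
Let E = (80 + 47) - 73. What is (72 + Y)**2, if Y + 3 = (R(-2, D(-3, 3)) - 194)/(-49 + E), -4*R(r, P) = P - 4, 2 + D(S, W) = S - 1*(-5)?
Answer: 23104/25 ≈ 924.16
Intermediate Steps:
D(S, W) = 3 + S (D(S, W) = -2 + (S - 1*(-5)) = -2 + (S + 5) = -2 + (5 + S) = 3 + S)
R(r, P) = 1 - P/4 (R(r, P) = -(P - 4)/4 = -(-4 + P)/4 = 1 - P/4)
E = 54 (E = 127 - 73 = 54)
Y = -208/5 (Y = -3 + ((1 - (3 - 3)/4) - 194)/(-49 + 54) = -3 + ((1 - 1/4*0) - 194)/5 = -3 + ((1 + 0) - 194)*(1/5) = -3 + (1 - 194)*(1/5) = -3 - 193*1/5 = -3 - 193/5 = -208/5 ≈ -41.600)
(72 + Y)**2 = (72 - 208/5)**2 = (152/5)**2 = 23104/25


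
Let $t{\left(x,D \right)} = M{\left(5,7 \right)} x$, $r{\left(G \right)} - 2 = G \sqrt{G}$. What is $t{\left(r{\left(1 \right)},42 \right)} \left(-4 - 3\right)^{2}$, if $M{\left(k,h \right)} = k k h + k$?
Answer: $26460$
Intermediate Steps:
$M{\left(k,h \right)} = k + h k^{2}$ ($M{\left(k,h \right)} = k^{2} h + k = h k^{2} + k = k + h k^{2}$)
$r{\left(G \right)} = 2 + G^{\frac{3}{2}}$ ($r{\left(G \right)} = 2 + G \sqrt{G} = 2 + G^{\frac{3}{2}}$)
$t{\left(x,D \right)} = 180 x$ ($t{\left(x,D \right)} = 5 \left(1 + 7 \cdot 5\right) x = 5 \left(1 + 35\right) x = 5 \cdot 36 x = 180 x$)
$t{\left(r{\left(1 \right)},42 \right)} \left(-4 - 3\right)^{2} = 180 \left(2 + 1^{\frac{3}{2}}\right) \left(-4 - 3\right)^{2} = 180 \left(2 + 1\right) \left(-7\right)^{2} = 180 \cdot 3 \cdot 49 = 540 \cdot 49 = 26460$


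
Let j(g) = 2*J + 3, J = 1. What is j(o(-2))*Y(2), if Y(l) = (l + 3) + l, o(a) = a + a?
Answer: 35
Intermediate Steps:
o(a) = 2*a
Y(l) = 3 + 2*l (Y(l) = (3 + l) + l = 3 + 2*l)
j(g) = 5 (j(g) = 2*1 + 3 = 2 + 3 = 5)
j(o(-2))*Y(2) = 5*(3 + 2*2) = 5*(3 + 4) = 5*7 = 35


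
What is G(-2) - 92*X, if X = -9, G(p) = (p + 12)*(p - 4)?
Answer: 768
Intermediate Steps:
G(p) = (-4 + p)*(12 + p) (G(p) = (12 + p)*(-4 + p) = (-4 + p)*(12 + p))
G(-2) - 92*X = (-48 + (-2)² + 8*(-2)) - 92*(-9) = (-48 + 4 - 16) + 828 = -60 + 828 = 768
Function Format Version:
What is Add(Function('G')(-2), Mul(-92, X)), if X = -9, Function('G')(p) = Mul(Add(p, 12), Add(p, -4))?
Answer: 768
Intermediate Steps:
Function('G')(p) = Mul(Add(-4, p), Add(12, p)) (Function('G')(p) = Mul(Add(12, p), Add(-4, p)) = Mul(Add(-4, p), Add(12, p)))
Add(Function('G')(-2), Mul(-92, X)) = Add(Add(-48, Pow(-2, 2), Mul(8, -2)), Mul(-92, -9)) = Add(Add(-48, 4, -16), 828) = Add(-60, 828) = 768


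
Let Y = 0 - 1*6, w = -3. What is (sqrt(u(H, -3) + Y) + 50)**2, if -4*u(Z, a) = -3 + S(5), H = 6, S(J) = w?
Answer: 4991/2 + 150*I*sqrt(2) ≈ 2495.5 + 212.13*I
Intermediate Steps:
S(J) = -3
u(Z, a) = 3/2 (u(Z, a) = -(-3 - 3)/4 = -1/4*(-6) = 3/2)
Y = -6 (Y = 0 - 6 = -6)
(sqrt(u(H, -3) + Y) + 50)**2 = (sqrt(3/2 - 6) + 50)**2 = (sqrt(-9/2) + 50)**2 = (3*I*sqrt(2)/2 + 50)**2 = (50 + 3*I*sqrt(2)/2)**2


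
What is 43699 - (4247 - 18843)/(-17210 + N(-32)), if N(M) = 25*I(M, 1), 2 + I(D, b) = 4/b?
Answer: 187465061/4290 ≈ 43698.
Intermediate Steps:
I(D, b) = -2 + 4/b
N(M) = 50 (N(M) = 25*(-2 + 4/1) = 25*(-2 + 4*1) = 25*(-2 + 4) = 25*2 = 50)
43699 - (4247 - 18843)/(-17210 + N(-32)) = 43699 - (4247 - 18843)/(-17210 + 50) = 43699 - (-14596)/(-17160) = 43699 - (-14596)*(-1)/17160 = 43699 - 1*3649/4290 = 43699 - 3649/4290 = 187465061/4290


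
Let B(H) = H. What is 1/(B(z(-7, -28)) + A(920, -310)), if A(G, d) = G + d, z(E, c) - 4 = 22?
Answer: 1/636 ≈ 0.0015723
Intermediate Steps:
z(E, c) = 26 (z(E, c) = 4 + 22 = 26)
1/(B(z(-7, -28)) + A(920, -310)) = 1/(26 + (920 - 310)) = 1/(26 + 610) = 1/636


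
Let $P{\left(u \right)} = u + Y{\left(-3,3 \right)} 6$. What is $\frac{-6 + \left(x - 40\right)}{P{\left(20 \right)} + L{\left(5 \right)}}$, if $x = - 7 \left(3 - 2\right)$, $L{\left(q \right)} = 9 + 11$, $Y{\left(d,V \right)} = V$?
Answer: $- \frac{53}{58} \approx -0.91379$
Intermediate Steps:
$L{\left(q \right)} = 20$
$x = -7$ ($x = \left(-7\right) 1 = -7$)
$P{\left(u \right)} = 18 + u$ ($P{\left(u \right)} = u + 3 \cdot 6 = u + 18 = 18 + u$)
$\frac{-6 + \left(x - 40\right)}{P{\left(20 \right)} + L{\left(5 \right)}} = \frac{-6 - 47}{\left(18 + 20\right) + 20} = \frac{-6 - 47}{38 + 20} = - \frac{53}{58}$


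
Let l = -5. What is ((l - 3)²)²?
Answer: 4096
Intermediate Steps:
((l - 3)²)² = ((-5 - 3)²)² = ((-8)²)² = 64² = 4096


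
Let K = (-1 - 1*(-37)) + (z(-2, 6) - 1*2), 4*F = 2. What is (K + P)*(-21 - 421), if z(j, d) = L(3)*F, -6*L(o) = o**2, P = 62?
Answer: -84201/2 ≈ -42101.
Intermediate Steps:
F = 1/2 (F = (1/4)*2 = 1/2 ≈ 0.50000)
L(o) = -o**2/6
z(j, d) = -3/4 (z(j, d) = -1/6*3**2*(1/2) = -1/6*9*(1/2) = -3/2*1/2 = -3/4)
K = 133/4 (K = (-1 - 1*(-37)) + (-3/4 - 1*2) = (-1 + 37) + (-3/4 - 2) = 36 - 11/4 = 133/4 ≈ 33.250)
(K + P)*(-21 - 421) = (133/4 + 62)*(-21 - 421) = (381/4)*(-442) = -84201/2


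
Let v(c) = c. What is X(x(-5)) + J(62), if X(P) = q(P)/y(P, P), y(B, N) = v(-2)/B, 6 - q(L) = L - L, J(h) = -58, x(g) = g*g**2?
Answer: 317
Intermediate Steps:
x(g) = g**3
q(L) = 6 (q(L) = 6 - (L - L) = 6 - 1*0 = 6 + 0 = 6)
y(B, N) = -2/B
X(P) = -3*P (X(P) = 6/((-2/P)) = 6*(-P/2) = -3*P)
X(x(-5)) + J(62) = -3*(-5)**3 - 58 = -3*(-125) - 58 = 375 - 58 = 317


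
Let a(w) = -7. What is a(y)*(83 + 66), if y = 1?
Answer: -1043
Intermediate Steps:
a(y)*(83 + 66) = -7*(83 + 66) = -7*149 = -1043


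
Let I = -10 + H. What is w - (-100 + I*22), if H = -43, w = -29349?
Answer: -28083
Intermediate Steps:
I = -53 (I = -10 - 43 = -53)
w - (-100 + I*22) = -29349 - (-100 - 53*22) = -29349 - (-100 - 1166) = -29349 - 1*(-1266) = -29349 + 1266 = -28083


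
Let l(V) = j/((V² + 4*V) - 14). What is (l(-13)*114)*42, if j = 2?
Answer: 9576/103 ≈ 92.971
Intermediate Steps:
l(V) = 2/(-14 + V² + 4*V) (l(V) = 2/((V² + 4*V) - 14) = 2/(-14 + V² + 4*V))
(l(-13)*114)*42 = ((2/(-14 + (-13)² + 4*(-13)))*114)*42 = ((2/(-14 + 169 - 52))*114)*42 = ((2/103)*114)*42 = (228/103)*42 = 9576/103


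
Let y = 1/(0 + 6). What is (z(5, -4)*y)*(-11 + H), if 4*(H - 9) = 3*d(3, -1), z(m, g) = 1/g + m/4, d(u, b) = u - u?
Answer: -⅓ ≈ -0.33333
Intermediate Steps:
d(u, b) = 0
z(m, g) = 1/g + m/4 (z(m, g) = 1/g + m*(¼) = 1/g + m/4)
H = 9 (H = 9 + (3*0)/4 = 9 + (¼)*0 = 9 + 0 = 9)
y = ⅙ (y = 1/6 = ⅙ ≈ 0.16667)
(z(5, -4)*y)*(-11 + H) = ((1/(-4) + (¼)*5)*(⅙))*(-11 + 9) = ((-¼ + 5/4)*(⅙))*(-2) = (1*(⅙))*(-2) = (⅙)*(-2) = -⅓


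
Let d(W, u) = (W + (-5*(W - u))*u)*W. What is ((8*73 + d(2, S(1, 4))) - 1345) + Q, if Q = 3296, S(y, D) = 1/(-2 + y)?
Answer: 2569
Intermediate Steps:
d(W, u) = W*(W + u*(-5*W + 5*u)) (d(W, u) = (W + (-5*W + 5*u)*u)*W = (W + u*(-5*W + 5*u))*W = W*(W + u*(-5*W + 5*u)))
((8*73 + d(2, S(1, 4))) - 1345) + Q = ((8*73 + 2*(2 + 5*(1/(-2 + 1))² - 5*2/(-2 + 1))) - 1345) + 3296 = ((584 + 2*(2 + 5*(1/(-1))² - 5*2/(-1))) - 1345) + 3296 = ((584 + 2*(2 + 5*(-1)² - 5*2*(-1))) - 1345) + 3296 = ((584 + 2*(2 + 5*1 + 10)) - 1345) + 3296 = ((584 + 2*(2 + 5 + 10)) - 1345) + 3296 = ((584 + 2*17) - 1345) + 3296 = ((584 + 34) - 1345) + 3296 = (618 - 1345) + 3296 = -727 + 3296 = 2569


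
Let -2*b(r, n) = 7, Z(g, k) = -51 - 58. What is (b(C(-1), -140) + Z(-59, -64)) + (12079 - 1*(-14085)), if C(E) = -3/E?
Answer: 52103/2 ≈ 26052.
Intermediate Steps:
Z(g, k) = -109
b(r, n) = -7/2 (b(r, n) = -1/2*7 = -7/2)
(b(C(-1), -140) + Z(-59, -64)) + (12079 - 1*(-14085)) = (-7/2 - 109) + (12079 - 1*(-14085)) = -225/2 + (12079 + 14085) = -225/2 + 26164 = 52103/2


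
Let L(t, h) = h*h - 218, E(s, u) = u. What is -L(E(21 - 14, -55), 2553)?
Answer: -6517591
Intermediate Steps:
L(t, h) = -218 + h**2 (L(t, h) = h**2 - 218 = -218 + h**2)
-L(E(21 - 14, -55), 2553) = -(-218 + 2553**2) = -(-218 + 6517809) = -1*6517591 = -6517591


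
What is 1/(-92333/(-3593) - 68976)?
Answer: -3593/247738435 ≈ -1.4503e-5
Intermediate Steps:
1/(-92333/(-3593) - 68976) = 1/(-92333*(-1/3593) - 68976) = 1/(92333/3593 - 68976) = 1/(-247738435/3593) = -3593/247738435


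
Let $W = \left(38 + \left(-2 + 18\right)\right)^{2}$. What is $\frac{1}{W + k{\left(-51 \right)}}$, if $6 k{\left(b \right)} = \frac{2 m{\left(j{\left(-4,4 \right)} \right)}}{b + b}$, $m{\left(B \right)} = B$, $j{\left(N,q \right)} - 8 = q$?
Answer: $\frac{51}{148714} \approx 0.00034294$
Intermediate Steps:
$j{\left(N,q \right)} = 8 + q$
$W = 2916$ ($W = \left(38 + 16\right)^{2} = 54^{2} = 2916$)
$k{\left(b \right)} = \frac{2}{b}$ ($k{\left(b \right)} = \frac{2 \left(8 + 4\right) \frac{1}{b + b}}{6} = \frac{2 \cdot 12 \frac{1}{2 b}}{6} = \frac{24 \frac{1}{2 b}}{6} = \frac{12 \frac{1}{b}}{6} = \frac{2}{b}$)
$\frac{1}{W + k{\left(-51 \right)}} = \frac{1}{2916 + \frac{2}{-51}} = \frac{1}{2916 + 2 \left(- \frac{1}{51}\right)} = \frac{1}{2916 - \frac{2}{51}} = \frac{1}{\frac{148714}{51}} = \frac{51}{148714}$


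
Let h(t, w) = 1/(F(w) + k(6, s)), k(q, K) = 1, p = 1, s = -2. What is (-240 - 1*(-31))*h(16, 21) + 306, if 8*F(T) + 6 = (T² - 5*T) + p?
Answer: 102062/339 ≈ 301.07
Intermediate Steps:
F(T) = -5/8 - 5*T/8 + T²/8 (F(T) = -¾ + ((T² - 5*T) + 1)/8 = -¾ + (1 + T² - 5*T)/8 = -¾ + (⅛ - 5*T/8 + T²/8) = -5/8 - 5*T/8 + T²/8)
h(t, w) = 1/(3/8 - 5*w/8 + w²/8) (h(t, w) = 1/((-5/8 - 5*w/8 + w²/8) + 1) = 1/(3/8 - 5*w/8 + w²/8))
(-240 - 1*(-31))*h(16, 21) + 306 = (-240 - 1*(-31))*(8/(3 + 21² - 5*21)) + 306 = (-240 + 31)*(8/(3 + 441 - 105)) + 306 = -1672/339 + 306 = 102062/339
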